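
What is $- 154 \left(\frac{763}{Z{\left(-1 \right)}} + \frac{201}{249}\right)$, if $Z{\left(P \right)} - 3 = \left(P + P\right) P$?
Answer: $- \frac{9804256}{415} \approx -23625.0$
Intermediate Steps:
$Z{\left(P \right)} = 3 + 2 P^{2}$ ($Z{\left(P \right)} = 3 + \left(P + P\right) P = 3 + 2 P P = 3 + 2 P^{2}$)
$- 154 \left(\frac{763}{Z{\left(-1 \right)}} + \frac{201}{249}\right) = - 154 \left(\frac{763}{3 + 2 \left(-1\right)^{2}} + \frac{201}{249}\right) = - 154 \left(\frac{763}{3 + 2 \cdot 1} + 201 \cdot \frac{1}{249}\right) = - 154 \left(\frac{763}{3 + 2} + \frac{67}{83}\right) = - 154 \left(\frac{763}{5} + \frac{67}{83}\right) = \left(-154\right) \frac{63664}{415} = - \frac{9804256}{415}$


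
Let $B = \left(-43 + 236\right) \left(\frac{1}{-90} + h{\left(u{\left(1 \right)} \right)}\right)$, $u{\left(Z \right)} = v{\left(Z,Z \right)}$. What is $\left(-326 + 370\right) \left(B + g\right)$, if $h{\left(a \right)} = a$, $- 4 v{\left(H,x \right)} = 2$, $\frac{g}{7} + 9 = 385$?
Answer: $\frac{5016044}{45} \approx 1.1147 \cdot 10^{5}$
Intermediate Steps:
$g = 2632$ ($g = -63 + 7 \cdot 385 = -63 + 2695 = 2632$)
$v{\left(H,x \right)} = - \frac{1}{2}$ ($v{\left(H,x \right)} = \left(- \frac{1}{4}\right) 2 = - \frac{1}{2}$)
$u{\left(Z \right)} = - \frac{1}{2}$
$B = - \frac{4439}{45}$ ($B = \left(-43 + 236\right) \left(\frac{1}{-90} - \frac{1}{2}\right) = 193 \left(- \frac{1}{90} - \frac{1}{2}\right) = 193 \left(- \frac{23}{45}\right) = - \frac{4439}{45} \approx -98.644$)
$\left(-326 + 370\right) \left(B + g\right) = \left(-326 + 370\right) \left(- \frac{4439}{45} + 2632\right) = 44 \cdot \frac{114001}{45} = \frac{5016044}{45}$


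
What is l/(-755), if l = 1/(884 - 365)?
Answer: -1/391845 ≈ -2.5520e-6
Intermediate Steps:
l = 1/519 ≈ 0.0019268
l/(-755) = (1/519)/(-755) = (1/519)*(-1/755) = -1/391845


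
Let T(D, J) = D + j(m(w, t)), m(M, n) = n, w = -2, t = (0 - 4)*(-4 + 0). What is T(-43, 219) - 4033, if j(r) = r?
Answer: -4060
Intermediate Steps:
t = 16 (t = -4*(-4) = 16)
T(D, J) = 16 + D (T(D, J) = D + 16 = 16 + D)
T(-43, 219) - 4033 = (16 - 43) - 4033 = -27 - 4033 = -4060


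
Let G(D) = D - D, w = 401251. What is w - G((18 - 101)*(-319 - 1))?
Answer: 401251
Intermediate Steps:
G(D) = 0
w - G((18 - 101)*(-319 - 1)) = 401251 - 1*0 = 401251 + 0 = 401251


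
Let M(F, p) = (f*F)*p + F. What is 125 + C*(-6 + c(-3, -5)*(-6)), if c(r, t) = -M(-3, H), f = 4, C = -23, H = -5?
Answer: -7603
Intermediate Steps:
M(F, p) = F + 4*F*p (M(F, p) = (4*F)*p + F = 4*F*p + F = F + 4*F*p)
c(r, t) = -57 (c(r, t) = -(-3)*(1 + 4*(-5)) = -(-3)*(1 - 20) = -(-3)*(-19) = -1*57 = -57)
125 + C*(-6 + c(-3, -5)*(-6)) = 125 - 23*(-6 - 57*(-6)) = 125 - 23*(-6 + 342) = 125 - 23*336 = 125 - 7728 = -7603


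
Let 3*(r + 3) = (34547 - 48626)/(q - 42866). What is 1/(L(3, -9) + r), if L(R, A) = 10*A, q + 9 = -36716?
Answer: -4189/389330 ≈ -0.010760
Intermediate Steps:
q = -36725 (q = -9 - 36716 = -36725)
r = -12320/4189 (r = -3 + ((34547 - 48626)/(-36725 - 42866))/3 = -3 + (-14079/(-79591))/3 = -3 + (-14079*(-1/79591))/3 = -3 + (⅓)*(741/4189) = -3 + 247/4189 = -12320/4189 ≈ -2.9410)
1/(L(3, -9) + r) = 1/(10*(-9) - 12320/4189) = 1/(-90 - 12320/4189) = 1/(-389330/4189) = -4189/389330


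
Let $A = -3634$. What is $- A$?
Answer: $3634$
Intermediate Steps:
$- A = \left(-1\right) \left(-3634\right) = 3634$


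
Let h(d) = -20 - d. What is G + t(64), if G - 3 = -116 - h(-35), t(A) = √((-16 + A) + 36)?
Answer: -128 + 2*√21 ≈ -118.83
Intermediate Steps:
t(A) = √(20 + A)
G = -128 (G = 3 + (-116 - (-20 - 1*(-35))) = 3 + (-116 - (-20 + 35)) = 3 + (-116 - 1*15) = 3 + (-116 - 15) = 3 - 131 = -128)
G + t(64) = -128 + √(20 + 64) = -128 + √84 = -128 + 2*√21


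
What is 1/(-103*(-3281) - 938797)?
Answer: -1/600854 ≈ -1.6643e-6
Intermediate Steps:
1/(-103*(-3281) - 938797) = 1/(337943 - 938797) = 1/(-600854) = -1/600854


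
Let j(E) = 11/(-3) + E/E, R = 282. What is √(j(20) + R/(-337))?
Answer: I*√3580962/1011 ≈ 1.8718*I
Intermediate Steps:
j(E) = -8/3 (j(E) = 11*(-⅓) + 1 = -11/3 + 1 = -8/3)
√(j(20) + R/(-337)) = √(-8/3 + 282/(-337)) = √(-8/3 + 282*(-1/337)) = √(-8/3 - 282/337) = √(-3542/1011) = I*√3580962/1011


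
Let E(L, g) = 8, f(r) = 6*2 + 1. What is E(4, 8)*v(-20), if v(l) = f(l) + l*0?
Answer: 104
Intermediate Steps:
f(r) = 13 (f(r) = 12 + 1 = 13)
v(l) = 13 (v(l) = 13 + l*0 = 13 + 0 = 13)
E(4, 8)*v(-20) = 8*13 = 104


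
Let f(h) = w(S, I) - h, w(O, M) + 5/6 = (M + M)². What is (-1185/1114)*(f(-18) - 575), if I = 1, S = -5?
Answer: 1312585/2228 ≈ 589.13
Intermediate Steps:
w(O, M) = -⅚ + 4*M² (w(O, M) = -⅚ + (M + M)² = -⅚ + (2*M)² = -⅚ + 4*M²)
f(h) = 19/6 - h (f(h) = (-⅚ + 4*1²) - h = (-⅚ + 4*1) - h = (-⅚ + 4) - h = 19/6 - h)
(-1185/1114)*(f(-18) - 575) = (-1185/1114)*((19/6 - 1*(-18)) - 575) = (-1185*1/1114)*((19/6 + 18) - 575) = -1185*(127/6 - 575)/1114 = -1185/1114*(-3323/6) = 1312585/2228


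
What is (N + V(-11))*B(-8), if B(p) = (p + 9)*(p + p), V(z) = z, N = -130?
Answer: 2256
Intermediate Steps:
B(p) = 2*p*(9 + p) (B(p) = (9 + p)*(2*p) = 2*p*(9 + p))
(N + V(-11))*B(-8) = (-130 - 11)*(2*(-8)*(9 - 8)) = -282*(-8) = -141*(-16) = 2256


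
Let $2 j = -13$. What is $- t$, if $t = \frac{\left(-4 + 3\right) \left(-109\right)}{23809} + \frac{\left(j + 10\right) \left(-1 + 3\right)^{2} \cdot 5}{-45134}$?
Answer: $- \frac{1626488}{537297703} \approx -0.0030272$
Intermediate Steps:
$j = - \frac{13}{2}$ ($j = \frac{1}{2} \left(-13\right) = - \frac{13}{2} \approx -6.5$)
$t = \frac{1626488}{537297703}$ ($t = \frac{\left(-4 + 3\right) \left(-109\right)}{23809} + \frac{\left(- \frac{13}{2} + 10\right) \left(-1 + 3\right)^{2} \cdot 5}{-45134} = \left(-1\right) \left(-109\right) \frac{1}{23809} + \frac{7 \cdot 2^{2}}{2} \cdot 5 \left(- \frac{1}{45134}\right) = 109 \cdot \frac{1}{23809} + \frac{7}{2} \cdot 4 \cdot 5 \left(- \frac{1}{45134}\right) = \frac{109}{23809} + 14 \cdot 5 \left(- \frac{1}{45134}\right) = \frac{109}{23809} + 70 \left(- \frac{1}{45134}\right) = \frac{109}{23809} - \frac{35}{22567} = \frac{1626488}{537297703} \approx 0.0030272$)
$- t = \left(-1\right) \frac{1626488}{537297703} = - \frac{1626488}{537297703}$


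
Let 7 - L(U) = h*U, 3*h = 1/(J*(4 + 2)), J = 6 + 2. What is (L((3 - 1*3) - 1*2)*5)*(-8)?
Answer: -2525/9 ≈ -280.56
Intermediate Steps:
J = 8
h = 1/144 (h = 1/(3*((8*(4 + 2)))) = 1/(3*((8*6))) = (⅓)/48 = (⅓)*(1/48) = 1/144 ≈ 0.0069444)
L(U) = 7 - U/144
(L((3 - 1*3) - 1*2)*5)*(-8) = ((7 - ((3 - 1*3) - 1*2)/144)*5)*(-8) = ((7 - ((3 - 3) - 2)/144)*5)*(-8) = ((7 - (0 - 2)/144)*5)*(-8) = ((7 - 1/144*(-2))*5)*(-8) = ((7 + 1/72)*5)*(-8) = ((505/72)*5)*(-8) = (2525/72)*(-8) = -2525/9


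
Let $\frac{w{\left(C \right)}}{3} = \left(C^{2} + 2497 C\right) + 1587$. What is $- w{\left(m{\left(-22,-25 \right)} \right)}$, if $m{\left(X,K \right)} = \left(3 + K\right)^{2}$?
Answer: $-4333173$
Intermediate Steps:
$w{\left(C \right)} = 4761 + 3 C^{2} + 7491 C$ ($w{\left(C \right)} = 3 \left(\left(C^{2} + 2497 C\right) + 1587\right) = 3 \left(1587 + C^{2} + 2497 C\right) = 4761 + 3 C^{2} + 7491 C$)
$- w{\left(m{\left(-22,-25 \right)} \right)} = - (4761 + 3 \left(\left(3 - 25\right)^{2}\right)^{2} + 7491 \left(3 - 25\right)^{2}) = - (4761 + 3 \left(\left(-22\right)^{2}\right)^{2} + 7491 \left(-22\right)^{2}) = - (4761 + 3 \cdot 484^{2} + 7491 \cdot 484) = - (4761 + 3 \cdot 234256 + 3625644) = - (4761 + 702768 + 3625644) = \left(-1\right) 4333173 = -4333173$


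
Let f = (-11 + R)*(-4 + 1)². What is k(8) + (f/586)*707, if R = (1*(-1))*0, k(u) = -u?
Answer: -74681/586 ≈ -127.44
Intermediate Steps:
R = 0 (R = -1*0 = 0)
f = -99 (f = (-11 + 0)*(-4 + 1)² = -11*(-3)² = -11*9 = -99)
k(8) + (f/586)*707 = -1*8 - 99/586*707 = -8 - 99*1/586*707 = -8 - 99/586*707 = -8 - 69993/586 = -74681/586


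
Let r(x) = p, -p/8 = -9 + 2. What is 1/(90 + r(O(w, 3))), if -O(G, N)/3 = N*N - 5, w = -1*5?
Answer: 1/146 ≈ 0.0068493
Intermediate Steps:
w = -5
O(G, N) = 15 - 3*N² (O(G, N) = -3*(N*N - 5) = -3*(N² - 5) = -3*(-5 + N²) = 15 - 3*N²)
p = 56 (p = -8*(-9 + 2) = -8*(-7) = 56)
r(x) = 56
1/(90 + r(O(w, 3))) = 1/(90 + 56) = 1/146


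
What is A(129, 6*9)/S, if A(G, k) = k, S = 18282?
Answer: 9/3047 ≈ 0.0029537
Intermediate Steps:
A(129, 6*9)/S = (6*9)/18282 = 54*(1/18282) = 9/3047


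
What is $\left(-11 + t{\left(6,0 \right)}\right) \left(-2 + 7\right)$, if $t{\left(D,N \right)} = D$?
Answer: $-25$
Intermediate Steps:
$\left(-11 + t{\left(6,0 \right)}\right) \left(-2 + 7\right) = \left(-11 + 6\right) \left(-2 + 7\right) = \left(-5\right) 5 = -25$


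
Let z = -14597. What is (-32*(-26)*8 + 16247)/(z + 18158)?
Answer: 22903/3561 ≈ 6.4316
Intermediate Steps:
(-32*(-26)*8 + 16247)/(z + 18158) = (-32*(-26)*8 + 16247)/(-14597 + 18158) = (832*8 + 16247)/3561 = (6656 + 16247)*(1/3561) = 22903*(1/3561) = 22903/3561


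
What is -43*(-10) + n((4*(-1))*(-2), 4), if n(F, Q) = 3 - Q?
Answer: 429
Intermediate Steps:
-43*(-10) + n((4*(-1))*(-2), 4) = -43*(-10) + (3 - 1*4) = 430 + (3 - 4) = 430 - 1 = 429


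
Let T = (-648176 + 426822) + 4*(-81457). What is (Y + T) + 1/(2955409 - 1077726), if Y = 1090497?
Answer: 1020173339146/1877683 ≈ 5.4332e+5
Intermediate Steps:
T = -547182 (T = -221354 - 325828 = -547182)
(Y + T) + 1/(2955409 - 1077726) = (1090497 - 547182) + 1/(2955409 - 1077726) = 543315 + 1/1877683 = 1020173339146/1877683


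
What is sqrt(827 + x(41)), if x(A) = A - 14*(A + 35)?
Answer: 14*I ≈ 14.0*I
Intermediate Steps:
x(A) = -490 - 13*A (x(A) = A - 14*(35 + A) = A + (-490 - 14*A) = -490 - 13*A)
sqrt(827 + x(41)) = sqrt(827 + (-490 - 13*41)) = sqrt(827 + (-490 - 533)) = sqrt(827 - 1023) = sqrt(-196) = 14*I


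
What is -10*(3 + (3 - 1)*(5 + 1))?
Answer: -150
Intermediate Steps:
-10*(3 + (3 - 1)*(5 + 1)) = -10*(3 + 2*6) = -10*(3 + 12) = -10*15 = -150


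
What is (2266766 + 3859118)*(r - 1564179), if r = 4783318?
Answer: 19720072093876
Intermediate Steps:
(2266766 + 3859118)*(r - 1564179) = (2266766 + 3859118)*(4783318 - 1564179) = 6125884*3219139 = 19720072093876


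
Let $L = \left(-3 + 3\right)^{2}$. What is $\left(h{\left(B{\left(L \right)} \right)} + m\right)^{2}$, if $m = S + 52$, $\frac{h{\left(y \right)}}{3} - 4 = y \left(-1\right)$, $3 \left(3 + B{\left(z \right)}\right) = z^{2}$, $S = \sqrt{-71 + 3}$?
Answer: $5261 + 292 i \sqrt{17} \approx 5261.0 + 1203.9 i$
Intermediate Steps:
$L = 0$ ($L = 0^{2} = 0$)
$S = 2 i \sqrt{17}$ ($S = \sqrt{-68} = 2 i \sqrt{17} \approx 8.2462 i$)
$B{\left(z \right)} = -3 + \frac{z^{2}}{3}$
$h{\left(y \right)} = 12 - 3 y$ ($h{\left(y \right)} = 12 + 3 y \left(-1\right) = 12 + 3 \left(- y\right) = 12 - 3 y$)
$m = 52 + 2 i \sqrt{17}$ ($m = 2 i \sqrt{17} + 52 = 52 + 2 i \sqrt{17} \approx 52.0 + 8.2462 i$)
$\left(h{\left(B{\left(L \right)} \right)} + m\right)^{2} = \left(\left(12 - 3 \left(-3 + \frac{0^{2}}{3}\right)\right) + \left(52 + 2 i \sqrt{17}\right)\right)^{2} = \left(\left(12 - 3 \left(-3 + \frac{1}{3} \cdot 0\right)\right) + \left(52 + 2 i \sqrt{17}\right)\right)^{2} = \left(\left(12 - 3 \left(-3 + 0\right)\right) + \left(52 + 2 i \sqrt{17}\right)\right)^{2} = \left(\left(12 - -9\right) + \left(52 + 2 i \sqrt{17}\right)\right)^{2} = \left(\left(12 + 9\right) + \left(52 + 2 i \sqrt{17}\right)\right)^{2} = \left(21 + \left(52 + 2 i \sqrt{17}\right)\right)^{2} = \left(73 + 2 i \sqrt{17}\right)^{2}$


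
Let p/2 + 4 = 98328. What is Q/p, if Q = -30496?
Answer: -3812/24581 ≈ -0.15508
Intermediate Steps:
p = 196648 (p = -8 + 2*98328 = -8 + 196656 = 196648)
Q/p = -30496/196648 = -30496*1/196648 = -3812/24581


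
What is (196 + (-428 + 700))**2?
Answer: 219024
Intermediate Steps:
(196 + (-428 + 700))**2 = (196 + 272)**2 = 468**2 = 219024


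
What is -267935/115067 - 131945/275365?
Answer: -17792487318/6337084891 ≈ -2.8077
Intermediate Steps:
-267935/115067 - 131945/275365 = -267935*1/115067 - 131945*1/275365 = -267935/115067 - 26389/55073 = -17792487318/6337084891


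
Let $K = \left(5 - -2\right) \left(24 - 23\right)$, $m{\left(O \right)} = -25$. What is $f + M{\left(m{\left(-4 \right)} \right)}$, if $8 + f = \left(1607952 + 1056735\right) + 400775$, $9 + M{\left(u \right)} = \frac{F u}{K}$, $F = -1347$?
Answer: $\frac{21491790}{7} \approx 3.0703 \cdot 10^{6}$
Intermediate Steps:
$K = 7$ ($K = \left(5 + 2\right) 1 = 7 \cdot 1 = 7$)
$M{\left(u \right)} = -9 - \frac{1347 u}{7}$ ($M{\left(u \right)} = -9 + \frac{\left(-1347\right) u}{7} = -9 + - 1347 u \frac{1}{7} = -9 - \frac{1347 u}{7}$)
$f = 3065454$ ($f = -8 + \left(\left(1607952 + 1056735\right) + 400775\right) = -8 + \left(2664687 + 400775\right) = -8 + 3065462 = 3065454$)
$f + M{\left(m{\left(-4 \right)} \right)} = 3065454 - - \frac{33612}{7} = 3065454 + \left(-9 + \frac{33675}{7}\right) = 3065454 + \frac{33612}{7} = \frac{21491790}{7}$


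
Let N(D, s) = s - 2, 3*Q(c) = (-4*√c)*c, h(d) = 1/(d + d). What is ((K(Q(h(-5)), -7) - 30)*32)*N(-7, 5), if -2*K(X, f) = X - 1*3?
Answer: -2736 - 16*I*√10/25 ≈ -2736.0 - 2.0239*I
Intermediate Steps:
h(d) = 1/(2*d)
Q(c) = -4*c^(3/2)/3 (Q(c) = ((-4*√c)*c)/3 = (-4*c^(3/2))/3 = -4*c^(3/2)/3)
K(X, f) = 3/2 - X/2 (K(X, f) = -(X - 1*3)/2 = -(X - 3)/2 = -(-3 + X)/2 = 3/2 - X/2)
N(D, s) = -2 + s
((K(Q(h(-5)), -7) - 30)*32)*N(-7, 5) = (((3/2 - (-2)*((½)/(-5))^(3/2)/3) - 30)*32)*(-2 + 5) = (((3/2 - (-2)*((½)*(-⅕))^(3/2)/3) - 30)*32)*3 = (((3/2 - (-2)*(-⅒)^(3/2)/3) - 30)*32)*3 = (((3/2 - (-2)*(-I*√10/100)/3) - 30)*32)*3 = (((3/2 - I*√10/150) - 30)*32)*3 = ((-57/2 - I*√10/150)*32)*3 = (-912 - 16*I*√10/75)*3 = -2736 - 16*I*√10/25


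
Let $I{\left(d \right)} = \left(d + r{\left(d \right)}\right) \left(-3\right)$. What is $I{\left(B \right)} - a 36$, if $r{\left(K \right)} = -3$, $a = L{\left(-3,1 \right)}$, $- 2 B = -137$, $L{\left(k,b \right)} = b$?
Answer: $- \frac{465}{2} \approx -232.5$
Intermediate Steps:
$B = \frac{137}{2}$ ($B = \left(- \frac{1}{2}\right) \left(-137\right) = \frac{137}{2} \approx 68.5$)
$a = 1$
$I{\left(d \right)} = 9 - 3 d$ ($I{\left(d \right)} = \left(d - 3\right) \left(-3\right) = \left(-3 + d\right) \left(-3\right) = 9 - 3 d$)
$I{\left(B \right)} - a 36 = \left(9 - \frac{411}{2}\right) - 1 \cdot 36 = \left(9 - \frac{411}{2}\right) - 36 = - \frac{393}{2} - 36 = - \frac{465}{2}$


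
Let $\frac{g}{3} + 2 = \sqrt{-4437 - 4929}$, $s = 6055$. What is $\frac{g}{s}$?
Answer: $- \frac{6}{6055} + \frac{3 i \sqrt{9366}}{6055} \approx -0.00099092 + 0.047949 i$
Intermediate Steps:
$g = -6 + 3 i \sqrt{9366}$ ($g = -6 + 3 \sqrt{-4437 - 4929} = -6 + 3 \sqrt{-9366} = -6 + 3 i \sqrt{9366} \approx -6.0 + 290.33 i$)
$\frac{g}{s} = \frac{-6 + 3 i \sqrt{9366}}{6055} = \left(-6 + 3 i \sqrt{9366}\right) \frac{1}{6055} = - \frac{6}{6055} + \frac{3 i \sqrt{9366}}{6055}$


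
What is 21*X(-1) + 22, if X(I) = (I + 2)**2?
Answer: 43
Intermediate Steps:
X(I) = (2 + I)**2
21*X(-1) + 22 = 21*(2 - 1)**2 + 22 = 21*1**2 + 22 = 21*1 + 22 = 21 + 22 = 43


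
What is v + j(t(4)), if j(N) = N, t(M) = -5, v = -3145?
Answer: -3150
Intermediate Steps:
v + j(t(4)) = -3145 - 5 = -3150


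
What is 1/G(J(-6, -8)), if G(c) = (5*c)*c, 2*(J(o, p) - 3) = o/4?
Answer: 16/405 ≈ 0.039506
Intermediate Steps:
J(o, p) = 3 + o/8 (J(o, p) = 3 + (o/4)/2 = 3 + o/8)
G(c) = 5*c**2
1/G(J(-6, -8)) = 1/(5*(3 + (1/8)*(-6))**2) = 1/(5*(3 - 3/4)**2) = 1/(5*(9/4)**2) = 1/(5*(81/16)) = 1/(405/16) = 16/405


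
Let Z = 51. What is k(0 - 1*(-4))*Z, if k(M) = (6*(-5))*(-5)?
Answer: 7650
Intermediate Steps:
k(M) = 150 (k(M) = -30*(-5) = 150)
k(0 - 1*(-4))*Z = 150*51 = 7650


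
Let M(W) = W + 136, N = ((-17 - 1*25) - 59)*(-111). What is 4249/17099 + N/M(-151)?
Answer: -63877718/85495 ≈ -747.15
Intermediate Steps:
N = 11211 (N = ((-17 - 25) - 59)*(-111) = (-42 - 59)*(-111) = -101*(-111) = 11211)
M(W) = 136 + W
4249/17099 + N/M(-151) = 4249/17099 + 11211/(136 - 151) = 4249*(1/17099) + 11211/(-15) = 4249/17099 + 11211*(-1/15) = 4249/17099 - 3737/5 = -63877718/85495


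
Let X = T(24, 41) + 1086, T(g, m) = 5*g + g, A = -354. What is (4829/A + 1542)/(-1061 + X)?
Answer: 541039/59826 ≈ 9.0435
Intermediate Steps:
T(g, m) = 6*g
X = 1230 (X = 6*24 + 1086 = 144 + 1086 = 1230)
(4829/A + 1542)/(-1061 + X) = (4829/(-354) + 1542)/(-1061 + 1230) = (4829*(-1/354) + 1542)/169 = (-4829/354 + 1542)*(1/169) = (541039/354)*(1/169) = 541039/59826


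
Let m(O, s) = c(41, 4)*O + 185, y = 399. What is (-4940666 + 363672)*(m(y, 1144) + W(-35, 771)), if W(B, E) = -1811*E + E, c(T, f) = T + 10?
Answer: 6293256902144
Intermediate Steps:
c(T, f) = 10 + T
W(B, E) = -1810*E
m(O, s) = 185 + 51*O (m(O, s) = (10 + 41)*O + 185 = 51*O + 185 = 185 + 51*O)
(-4940666 + 363672)*(m(y, 1144) + W(-35, 771)) = (-4940666 + 363672)*((185 + 51*399) - 1810*771) = -4576994*((185 + 20349) - 1395510) = -4576994*(20534 - 1395510) = -4576994*(-1374976) = 6293256902144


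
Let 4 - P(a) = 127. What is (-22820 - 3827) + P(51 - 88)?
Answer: -26770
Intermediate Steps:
P(a) = -123 (P(a) = 4 - 1*127 = 4 - 127 = -123)
(-22820 - 3827) + P(51 - 88) = (-22820 - 3827) - 123 = -26647 - 123 = -26770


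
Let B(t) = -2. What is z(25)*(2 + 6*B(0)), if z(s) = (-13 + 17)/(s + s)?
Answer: -⅘ ≈ -0.80000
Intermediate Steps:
z(s) = 2/s (z(s) = 4/((2*s)) = 4*(1/(2*s)) = 2/s)
z(25)*(2 + 6*B(0)) = (2/25)*(2 + 6*(-2)) = (2*(1/25))*(2 - 12) = (2/25)*(-10) = -⅘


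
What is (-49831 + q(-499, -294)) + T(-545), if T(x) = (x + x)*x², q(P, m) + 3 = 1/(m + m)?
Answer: -190398565393/588 ≈ -3.2381e+8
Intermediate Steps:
q(P, m) = -3 + 1/(2*m) (q(P, m) = -3 + 1/(m + m) = -3 + 1/(2*m))
T(x) = 2*x³ (T(x) = (2*x)*x² = 2*x³)
(-49831 + q(-499, -294)) + T(-545) = (-49831 + (-3 + (½)/(-294))) + 2*(-545)³ = (-49831 + (-3 + (½)*(-1/294))) + 2*(-161878625) = (-49831 + (-3 - 1/588)) - 323757250 = (-49831 - 1765/588) - 323757250 = -29302393/588 - 323757250 = -190398565393/588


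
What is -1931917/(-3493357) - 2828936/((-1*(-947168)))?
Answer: -1006579177137/413599495372 ≈ -2.4337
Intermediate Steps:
-1931917/(-3493357) - 2828936/((-1*(-947168))) = -1931917*(-1/3493357) - 2828936/947168 = 1931917/3493357 - 2828936*1/947168 = 1931917/3493357 - 353617/118396 = -1006579177137/413599495372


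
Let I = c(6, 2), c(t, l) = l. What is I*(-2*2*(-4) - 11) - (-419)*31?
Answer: 12999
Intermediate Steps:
I = 2
I*(-2*2*(-4) - 11) - (-419)*31 = 2*(-2*2*(-4) - 11) - (-419)*31 = 2*(-4*(-4) - 11) - 1*(-12989) = 2*(16 - 11) + 12989 = 2*5 + 12989 = 10 + 12989 = 12999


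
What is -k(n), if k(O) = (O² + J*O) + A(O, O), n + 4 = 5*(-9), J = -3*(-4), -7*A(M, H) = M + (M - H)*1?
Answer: -1820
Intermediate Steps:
A(M, H) = -2*M/7 + H/7 (A(M, H) = -(M + (M - H)*1)/7 = -(M + (M - H))/7 = -(-H + 2*M)/7 = -2*M/7 + H/7)
J = 12
n = -49 (n = -4 + 5*(-9) = -4 - 45 = -49)
k(O) = O² + 83*O/7 (k(O) = (O² + 12*O) + (-2*O/7 + O/7) = (O² + 12*O) - O/7 = O² + 83*O/7)
-k(n) = -(-49)*(83 + 7*(-49))/7 = -(-49)*(83 - 343)/7 = -(-49)*(-260)/7 = -1*1820 = -1820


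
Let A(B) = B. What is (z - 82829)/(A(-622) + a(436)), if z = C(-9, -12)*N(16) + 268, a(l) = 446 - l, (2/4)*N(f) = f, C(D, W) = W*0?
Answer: 82561/612 ≈ 134.90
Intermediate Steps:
C(D, W) = 0
N(f) = 2*f
z = 268 (z = 0*(2*16) + 268 = 0*32 + 268 = 0 + 268 = 268)
(z - 82829)/(A(-622) + a(436)) = (268 - 82829)/(-622 + (446 - 1*436)) = -82561/(-622 + (446 - 436)) = -82561/(-622 + 10) = -82561/(-612) = -82561*(-1/612) = 82561/612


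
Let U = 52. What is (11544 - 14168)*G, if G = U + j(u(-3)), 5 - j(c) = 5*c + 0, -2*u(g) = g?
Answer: -129888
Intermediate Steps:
u(g) = -g/2
j(c) = 5 - 5*c (j(c) = 5 - (5*c + 0) = 5 - 5*c)
G = 99/2 (G = 52 + (5 - (-5)*(-3)/2) = 52 + (5 - 5*3/2) = 52 + (5 - 15/2) = 52 - 5/2 = 99/2 ≈ 49.500)
(11544 - 14168)*G = (11544 - 14168)*(99/2) = -2624*99/2 = -129888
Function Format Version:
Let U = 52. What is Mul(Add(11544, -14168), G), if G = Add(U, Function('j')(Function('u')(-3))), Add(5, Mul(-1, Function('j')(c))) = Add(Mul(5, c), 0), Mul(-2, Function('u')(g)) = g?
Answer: -129888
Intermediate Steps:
Function('u')(g) = Mul(Rational(-1, 2), g)
Function('j')(c) = Add(5, Mul(-5, c)) (Function('j')(c) = Add(5, Mul(-1, Add(Mul(5, c), 0))) = Add(5, Mul(-1, Mul(5, c))) = Add(5, Mul(-5, c)))
G = Rational(99, 2) (G = Add(52, Add(5, Mul(-5, Mul(Rational(-1, 2), -3)))) = Add(52, Add(5, Mul(-5, Rational(3, 2)))) = Add(52, Add(5, Rational(-15, 2))) = Add(52, Rational(-5, 2)) = Rational(99, 2) ≈ 49.500)
Mul(Add(11544, -14168), G) = Mul(Add(11544, -14168), Rational(99, 2)) = Mul(-2624, Rational(99, 2)) = -129888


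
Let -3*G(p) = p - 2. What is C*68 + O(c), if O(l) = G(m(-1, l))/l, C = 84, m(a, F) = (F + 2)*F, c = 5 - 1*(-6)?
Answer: 62785/11 ≈ 5707.7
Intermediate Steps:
c = 11 (c = 5 + 6 = 11)
m(a, F) = F*(2 + F) (m(a, F) = (2 + F)*F = F*(2 + F))
G(p) = ⅔ - p/3 (G(p) = -(p - 2)/3 = -(-2 + p)/3 = ⅔ - p/3)
O(l) = (⅔ - l*(2 + l)/3)/l
C*68 + O(c) = 84*68 + (⅓)*(2 - 1*11*(2 + 11))/11 = 5712 + (⅓)*(1/11)*(2 - 1*11*13) = 5712 + (⅓)*(1/11)*(2 - 143) = 5712 + (⅓)*(1/11)*(-141) = 5712 - 47/11 = 62785/11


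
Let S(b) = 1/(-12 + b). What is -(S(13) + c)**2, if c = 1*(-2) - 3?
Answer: -16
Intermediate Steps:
c = -5 (c = -2 - 3 = -5)
-(S(13) + c)**2 = -(1/(-12 + 13) - 5)**2 = -(1/1 - 5)**2 = -(1 - 5)**2 = -1*(-4)**2 = -1*16 = -16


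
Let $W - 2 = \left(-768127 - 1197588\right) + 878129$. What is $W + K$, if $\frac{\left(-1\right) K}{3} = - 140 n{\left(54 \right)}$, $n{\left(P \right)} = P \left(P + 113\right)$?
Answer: $2699976$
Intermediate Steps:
$n{\left(P \right)} = P \left(113 + P\right)$
$W = -1087584$ ($W = 2 + \left(\left(-768127 - 1197588\right) + 878129\right) = 2 + \left(-1965715 + 878129\right) = 2 - 1087586 = -1087584$)
$K = 3787560$ ($K = - 3 \left(- 140 \cdot 54 \left(113 + 54\right)\right) = - 3 \left(- 140 \cdot 54 \cdot 167\right) = - 3 \left(\left(-140\right) 9018\right) = \left(-3\right) \left(-1262520\right) = 3787560$)
$W + K = -1087584 + 3787560 = 2699976$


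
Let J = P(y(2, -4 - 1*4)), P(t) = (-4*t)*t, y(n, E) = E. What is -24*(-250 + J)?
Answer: 12144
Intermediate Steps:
P(t) = -4*t**2
J = -256 (J = -4*(-4 - 1*4)**2 = -4*(-4 - 4)**2 = -4*(-8)**2 = -4*64 = -256)
-24*(-250 + J) = -24*(-250 - 256) = -24*(-506) = 12144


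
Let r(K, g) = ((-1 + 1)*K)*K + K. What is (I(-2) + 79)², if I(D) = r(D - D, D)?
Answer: 6241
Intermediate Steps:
r(K, g) = K (r(K, g) = (0*K)*K + K = 0*K + K = 0 + K = K)
I(D) = 0 (I(D) = D - D = 0)
(I(-2) + 79)² = (0 + 79)² = 79² = 6241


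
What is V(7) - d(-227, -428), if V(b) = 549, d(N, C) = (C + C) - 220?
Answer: 1625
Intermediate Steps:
d(N, C) = -220 + 2*C (d(N, C) = 2*C - 220 = -220 + 2*C)
V(7) - d(-227, -428) = 549 - (-220 + 2*(-428)) = 549 - (-220 - 856) = 549 - 1*(-1076) = 549 + 1076 = 1625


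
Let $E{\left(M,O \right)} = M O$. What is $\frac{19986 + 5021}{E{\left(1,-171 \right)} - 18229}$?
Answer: $- \frac{25007}{18400} \approx -1.3591$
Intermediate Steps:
$\frac{19986 + 5021}{E{\left(1,-171 \right)} - 18229} = \frac{19986 + 5021}{1 \left(-171\right) - 18229} = \frac{25007}{-171 - 18229} = \frac{25007}{-18400} = 25007 \left(- \frac{1}{18400}\right) = - \frac{25007}{18400}$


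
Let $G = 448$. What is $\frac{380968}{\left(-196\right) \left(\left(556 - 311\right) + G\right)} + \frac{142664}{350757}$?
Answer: $- \frac{41215522}{17187093} \approx -2.3981$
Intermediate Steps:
$\frac{380968}{\left(-196\right) \left(\left(556 - 311\right) + G\right)} + \frac{142664}{350757} = \frac{380968}{\left(-196\right) \left(\left(556 - 311\right) + 448\right)} + \frac{142664}{350757} = \frac{380968}{\left(-196\right) \left(245 + 448\right)} + 142664 \cdot \frac{1}{350757} = \frac{380968}{\left(-196\right) 693} + \frac{142664}{350757} = \frac{380968}{-135828} + \frac{142664}{350757} = 380968 \left(- \frac{1}{135828}\right) + \frac{142664}{350757} = - \frac{13606}{4851} + \frac{142664}{350757} = - \frac{41215522}{17187093}$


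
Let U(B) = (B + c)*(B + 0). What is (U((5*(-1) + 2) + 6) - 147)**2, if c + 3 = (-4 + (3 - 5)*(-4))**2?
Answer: 9801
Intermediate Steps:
c = 13 (c = -3 + (-4 + (3 - 5)*(-4))**2 = -3 + (-4 - 2*(-4))**2 = -3 + (-4 + 8)**2 = -3 + 4**2 = -3 + 16 = 13)
U(B) = B*(13 + B) (U(B) = (B + 13)*(B + 0) = (13 + B)*B = B*(13 + B))
(U((5*(-1) + 2) + 6) - 147)**2 = (((5*(-1) + 2) + 6)*(13 + ((5*(-1) + 2) + 6)) - 147)**2 = (((-5 + 2) + 6)*(13 + ((-5 + 2) + 6)) - 147)**2 = ((-3 + 6)*(13 + (-3 + 6)) - 147)**2 = (3*(13 + 3) - 147)**2 = (3*16 - 147)**2 = (48 - 147)**2 = (-99)**2 = 9801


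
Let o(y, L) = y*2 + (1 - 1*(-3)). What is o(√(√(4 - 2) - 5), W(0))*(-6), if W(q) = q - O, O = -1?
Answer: -24 - 12*I*√(5 - √2) ≈ -24.0 - 22.723*I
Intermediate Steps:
W(q) = 1 + q (W(q) = q - 1*(-1) = q + 1 = 1 + q)
o(y, L) = 4 + 2*y (o(y, L) = 2*y + (1 + 3) = 2*y + 4 = 4 + 2*y)
o(√(√(4 - 2) - 5), W(0))*(-6) = (4 + 2*√(√(4 - 2) - 5))*(-6) = (4 + 2*√(√2 - 5))*(-6) = (4 + 2*√(-5 + √2))*(-6) = -24 - 12*√(-5 + √2)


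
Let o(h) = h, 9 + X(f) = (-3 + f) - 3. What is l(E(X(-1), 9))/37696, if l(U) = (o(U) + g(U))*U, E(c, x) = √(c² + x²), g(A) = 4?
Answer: 337/37696 + √337/9424 ≈ 0.010888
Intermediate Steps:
X(f) = -15 + f (X(f) = -9 + ((-3 + f) - 3) = -9 + (-6 + f) = -15 + f)
l(U) = U*(4 + U) (l(U) = (U + 4)*U = (4 + U)*U = U*(4 + U))
l(E(X(-1), 9))/37696 = (√((-15 - 1)² + 9²)*(4 + √((-15 - 1)² + 9²)))/37696 = (√((-16)² + 81)*(4 + √((-16)² + 81)))*(1/37696) = (√(256 + 81)*(4 + √(256 + 81)))*(1/37696) = (√337*(4 + √337))*(1/37696) = √337*(4 + √337)/37696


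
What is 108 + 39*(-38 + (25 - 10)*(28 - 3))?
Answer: 13251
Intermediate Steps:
108 + 39*(-38 + (25 - 10)*(28 - 3)) = 108 + 39*(-38 + 15*25) = 108 + 39*(-38 + 375) = 108 + 39*337 = 108 + 13143 = 13251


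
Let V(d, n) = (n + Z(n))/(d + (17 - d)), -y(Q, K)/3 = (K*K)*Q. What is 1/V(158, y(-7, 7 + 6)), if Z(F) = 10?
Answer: 17/3559 ≈ 0.0047766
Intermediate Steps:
y(Q, K) = -3*Q*K**2 (y(Q, K) = -3*K*K*Q = -3*K**2*Q = -3*Q*K**2)
V(d, n) = 10/17 + n/17 (V(d, n) = (n + 10)/(d + (17 - d)) = (10 + n)/17 = (10 + n)*(1/17) = 10/17 + n/17)
1/V(158, y(-7, 7 + 6)) = 1/(10/17 + (-3*(-7)*(7 + 6)**2)/17) = 1/(10/17 + (-3*(-7)*13**2)/17) = 1/(10/17 + (-3*(-7)*169)/17) = 1/(10/17 + (1/17)*3549) = 1/(10/17 + 3549/17) = 1/(3559/17) = 17/3559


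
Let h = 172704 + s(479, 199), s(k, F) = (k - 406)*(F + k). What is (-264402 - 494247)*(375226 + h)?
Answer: -453235120176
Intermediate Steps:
s(k, F) = (-406 + k)*(F + k)
h = 222198 (h = 172704 + (479² - 406*199 - 406*479 + 199*479) = 172704 + (229441 - 80794 - 194474 + 95321) = 172704 + 49494 = 222198)
(-264402 - 494247)*(375226 + h) = (-264402 - 494247)*(375226 + 222198) = -758649*597424 = -453235120176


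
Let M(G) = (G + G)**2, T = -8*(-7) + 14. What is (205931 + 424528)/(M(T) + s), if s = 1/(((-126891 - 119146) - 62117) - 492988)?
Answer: 168362394726/5234127733 ≈ 32.166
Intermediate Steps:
T = 70 (T = 56 + 14 = 70)
M(G) = 4*G**2 (M(G) = (2*G)**2 = 4*G**2)
s = -1/801142 (s = 1/((-246037 - 62117) - 492988) = 1/(-308154 - 492988) = 1/(-801142) = -1/801142 ≈ -1.2482e-6)
(205931 + 424528)/(M(T) + s) = (205931 + 424528)/(4*70**2 - 1/801142) = 630459/(4*4900 - 1/801142) = 630459/(19600 - 1/801142) = 630459/(15702383199/801142) = 630459*(801142/15702383199) = 168362394726/5234127733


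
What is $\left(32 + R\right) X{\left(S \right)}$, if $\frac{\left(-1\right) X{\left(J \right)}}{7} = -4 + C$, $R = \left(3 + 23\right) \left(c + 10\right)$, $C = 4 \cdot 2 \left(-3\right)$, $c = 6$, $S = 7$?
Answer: $87808$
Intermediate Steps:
$C = -24$ ($C = 8 \left(-3\right) = -24$)
$R = 416$ ($R = \left(3 + 23\right) \left(6 + 10\right) = 26 \cdot 16 = 416$)
$X{\left(J \right)} = 196$ ($X{\left(J \right)} = - 7 \left(-4 - 24\right) = \left(-7\right) \left(-28\right) = 196$)
$\left(32 + R\right) X{\left(S \right)} = \left(32 + 416\right) 196 = 448 \cdot 196 = 87808$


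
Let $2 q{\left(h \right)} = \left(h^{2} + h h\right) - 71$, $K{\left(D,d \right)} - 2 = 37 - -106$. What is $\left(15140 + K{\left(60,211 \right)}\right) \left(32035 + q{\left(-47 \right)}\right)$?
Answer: $\frac{1045753845}{2} \approx 5.2288 \cdot 10^{8}$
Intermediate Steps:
$K{\left(D,d \right)} = 145$ ($K{\left(D,d \right)} = 2 + \left(37 - -106\right) = 2 + \left(37 + 106\right) = 2 + 143 = 145$)
$q{\left(h \right)} = - \frac{71}{2} + h^{2}$ ($q{\left(h \right)} = \frac{\left(h^{2} + h h\right) - 71}{2} = \frac{\left(h^{2} + h^{2}\right) - 71}{2} = \frac{2 h^{2} - 71}{2} = \frac{-71 + 2 h^{2}}{2} = - \frac{71}{2} + h^{2}$)
$\left(15140 + K{\left(60,211 \right)}\right) \left(32035 + q{\left(-47 \right)}\right) = \left(15140 + 145\right) \left(32035 - \left(\frac{71}{2} - \left(-47\right)^{2}\right)\right) = 15285 \left(32035 + \left(- \frac{71}{2} + 2209\right)\right) = 15285 \left(32035 + \frac{4347}{2}\right) = 15285 \cdot \frac{68417}{2} = \frac{1045753845}{2}$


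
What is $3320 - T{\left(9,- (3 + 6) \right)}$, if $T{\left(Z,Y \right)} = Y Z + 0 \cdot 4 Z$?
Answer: $3401$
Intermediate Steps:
$T{\left(Z,Y \right)} = Y Z$ ($T{\left(Z,Y \right)} = Y Z + 0 Z = Y Z + 0 = Y Z$)
$3320 - T{\left(9,- (3 + 6) \right)} = 3320 - - (3 + 6) 9 = 3320 - \left(-1\right) 9 \cdot 9 = 3320 - \left(-9\right) 9 = 3320 - -81 = 3320 + 81 = 3401$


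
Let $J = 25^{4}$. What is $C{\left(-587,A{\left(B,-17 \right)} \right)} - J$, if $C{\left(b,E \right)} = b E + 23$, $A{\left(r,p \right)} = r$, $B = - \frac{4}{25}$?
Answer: $- \frac{9762702}{25} \approx -3.9051 \cdot 10^{5}$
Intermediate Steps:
$B = - \frac{4}{25}$ ($B = \left(-4\right) \frac{1}{25} = - \frac{4}{25} \approx -0.16$)
$C{\left(b,E \right)} = 23 + E b$ ($C{\left(b,E \right)} = E b + 23 = 23 + E b$)
$J = 390625$
$C{\left(-587,A{\left(B,-17 \right)} \right)} - J = \left(23 - - \frac{2348}{25}\right) - 390625 = \left(23 + \frac{2348}{25}\right) - 390625 = \frac{2923}{25} - 390625 = - \frac{9762702}{25}$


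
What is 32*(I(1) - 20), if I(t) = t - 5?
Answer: -768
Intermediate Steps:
I(t) = -5 + t
32*(I(1) - 20) = 32*((-5 + 1) - 20) = 32*(-4 - 20) = 32*(-24) = -768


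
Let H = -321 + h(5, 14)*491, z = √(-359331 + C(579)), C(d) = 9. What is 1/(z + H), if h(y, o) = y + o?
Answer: 4504/40751693 - I*√359322/81503386 ≈ 0.00011052 - 7.3547e-6*I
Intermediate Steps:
h(y, o) = o + y
z = I*√359322 (z = √(-359331 + 9) = √(-359322) = I*√359322 ≈ 599.43*I)
H = 9008 (H = -321 + (14 + 5)*491 = -321 + 19*491 = -321 + 9329 = 9008)
1/(z + H) = 1/(I*√359322 + 9008) = 1/(9008 + I*√359322)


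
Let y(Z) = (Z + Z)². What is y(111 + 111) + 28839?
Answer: 225975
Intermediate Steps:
y(Z) = 4*Z² (y(Z) = (2*Z)² = 4*Z²)
y(111 + 111) + 28839 = 4*(111 + 111)² + 28839 = 4*222² + 28839 = 4*49284 + 28839 = 197136 + 28839 = 225975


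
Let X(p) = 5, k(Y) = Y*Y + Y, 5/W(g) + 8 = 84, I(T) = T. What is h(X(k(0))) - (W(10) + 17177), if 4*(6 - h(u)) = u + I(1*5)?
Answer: -1305191/76 ≈ -17174.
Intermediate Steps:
W(g) = 5/76 (W(g) = 5/(-8 + 84) = 5/76)
k(Y) = Y + Y**2 (k(Y) = Y**2 + Y = Y + Y**2)
h(u) = 19/4 - u/4 (h(u) = 6 - (u + 1*5)/4 = 6 - (u + 5)/4 = 6 - (5 + u)/4 = 6 + (-5/4 - u/4) = 19/4 - u/4)
h(X(k(0))) - (W(10) + 17177) = (19/4 - 1/4*5) - (5/76 + 17177) = (19/4 - 5/4) - 1*1305457/76 = 7/2 - 1305457/76 = -1305191/76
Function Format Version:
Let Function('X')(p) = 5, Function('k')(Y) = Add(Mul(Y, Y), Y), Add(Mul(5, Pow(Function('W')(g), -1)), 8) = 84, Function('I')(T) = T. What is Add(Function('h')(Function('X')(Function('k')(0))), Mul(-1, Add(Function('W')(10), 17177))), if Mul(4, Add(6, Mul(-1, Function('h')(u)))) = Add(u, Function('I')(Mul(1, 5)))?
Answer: Rational(-1305191, 76) ≈ -17174.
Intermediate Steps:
Function('W')(g) = Rational(5, 76) (Function('W')(g) = Mul(5, Pow(Add(-8, 84), -1)) = Mul(5, Pow(76, -1)) = Mul(5, Rational(1, 76)) = Rational(5, 76))
Function('k')(Y) = Add(Y, Pow(Y, 2)) (Function('k')(Y) = Add(Pow(Y, 2), Y) = Add(Y, Pow(Y, 2)))
Function('h')(u) = Add(Rational(19, 4), Mul(Rational(-1, 4), u)) (Function('h')(u) = Add(6, Mul(Rational(-1, 4), Add(u, Mul(1, 5)))) = Add(6, Mul(Rational(-1, 4), Add(u, 5))) = Add(6, Mul(Rational(-1, 4), Add(5, u))) = Add(6, Add(Rational(-5, 4), Mul(Rational(-1, 4), u))) = Add(Rational(19, 4), Mul(Rational(-1, 4), u)))
Add(Function('h')(Function('X')(Function('k')(0))), Mul(-1, Add(Function('W')(10), 17177))) = Add(Add(Rational(19, 4), Mul(Rational(-1, 4), 5)), Mul(-1, Add(Rational(5, 76), 17177))) = Add(Add(Rational(19, 4), Rational(-5, 4)), Mul(-1, Rational(1305457, 76))) = Add(Rational(7, 2), Rational(-1305457, 76)) = Rational(-1305191, 76)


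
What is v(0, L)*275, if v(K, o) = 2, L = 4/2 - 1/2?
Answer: 550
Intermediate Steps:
L = 3/2 (L = 4*(½) - 1*½ = 2 - ½ = 3/2 ≈ 1.5000)
v(0, L)*275 = 2*275 = 550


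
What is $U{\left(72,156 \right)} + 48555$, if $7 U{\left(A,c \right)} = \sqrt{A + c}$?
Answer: $48555 + \frac{2 \sqrt{57}}{7} \approx 48557.0$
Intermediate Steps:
$U{\left(A,c \right)} = \frac{\sqrt{A + c}}{7}$
$U{\left(72,156 \right)} + 48555 = \frac{\sqrt{72 + 156}}{7} + 48555 = \frac{\sqrt{228}}{7} + 48555 = \frac{2 \sqrt{57}}{7} + 48555 = 48555 + \frac{2 \sqrt{57}}{7}$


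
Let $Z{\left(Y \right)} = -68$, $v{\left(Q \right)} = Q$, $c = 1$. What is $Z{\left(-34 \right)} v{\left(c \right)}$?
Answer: $-68$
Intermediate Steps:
$Z{\left(-34 \right)} v{\left(c \right)} = \left(-68\right) 1 = -68$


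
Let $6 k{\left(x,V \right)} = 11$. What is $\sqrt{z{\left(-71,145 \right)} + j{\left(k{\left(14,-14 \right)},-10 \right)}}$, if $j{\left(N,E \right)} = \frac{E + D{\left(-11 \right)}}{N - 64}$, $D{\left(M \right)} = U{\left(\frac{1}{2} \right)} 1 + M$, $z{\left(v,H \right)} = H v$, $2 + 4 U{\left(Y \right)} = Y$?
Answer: $\frac{i \sqrt{5729140871}}{746} \approx 101.46 i$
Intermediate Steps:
$U{\left(Y \right)} = - \frac{1}{2} + \frac{Y}{4}$
$k{\left(x,V \right)} = \frac{11}{6}$ ($k{\left(x,V \right)} = \frac{1}{6} \cdot 11 = \frac{11}{6}$)
$D{\left(M \right)} = - \frac{3}{8} + M$ ($D{\left(M \right)} = \left(- \frac{1}{2} + \frac{1}{4 \cdot 2}\right) 1 + M = \left(- \frac{1}{2} + \frac{1}{4} \cdot \frac{1}{2}\right) 1 + M = \left(- \frac{1}{2} + \frac{1}{8}\right) 1 + M = \left(- \frac{3}{8}\right) 1 + M = - \frac{3}{8} + M$)
$j{\left(N,E \right)} = \frac{- \frac{91}{8} + E}{-64 + N}$ ($j{\left(N,E \right)} = \frac{E - \frac{91}{8}}{N - 64} = \frac{E - \frac{91}{8}}{-64 + N} = \frac{- \frac{91}{8} + E}{-64 + N}$)
$\sqrt{z{\left(-71,145 \right)} + j{\left(k{\left(14,-14 \right)},-10 \right)}} = \sqrt{145 \left(-71\right) + \frac{- \frac{91}{8} - 10}{-64 + \frac{11}{6}}} = \sqrt{-10295 + \frac{1}{- \frac{373}{6}} \left(- \frac{171}{8}\right)} = \sqrt{-10295 - - \frac{513}{1492}} = \sqrt{-10295 + \frac{513}{1492}} = \sqrt{- \frac{15359627}{1492}} = \frac{i \sqrt{5729140871}}{746}$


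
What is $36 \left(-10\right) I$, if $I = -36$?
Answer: $12960$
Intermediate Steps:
$36 \left(-10\right) I = 36 \left(-10\right) \left(-36\right) = \left(-360\right) \left(-36\right) = 12960$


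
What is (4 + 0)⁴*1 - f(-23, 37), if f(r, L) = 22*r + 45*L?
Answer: -903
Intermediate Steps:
(4 + 0)⁴*1 - f(-23, 37) = (4 + 0)⁴*1 - (22*(-23) + 45*37) = 4⁴*1 - (-506 + 1665) = 256*1 - 1*1159 = 256 - 1159 = -903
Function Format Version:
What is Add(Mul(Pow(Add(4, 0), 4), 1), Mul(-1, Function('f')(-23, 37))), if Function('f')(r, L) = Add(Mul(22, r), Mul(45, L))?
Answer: -903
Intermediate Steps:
Add(Mul(Pow(Add(4, 0), 4), 1), Mul(-1, Function('f')(-23, 37))) = Add(Mul(Pow(Add(4, 0), 4), 1), Mul(-1, Add(Mul(22, -23), Mul(45, 37)))) = Add(Mul(Pow(4, 4), 1), Mul(-1, Add(-506, 1665))) = Add(Mul(256, 1), Mul(-1, 1159)) = Add(256, -1159) = -903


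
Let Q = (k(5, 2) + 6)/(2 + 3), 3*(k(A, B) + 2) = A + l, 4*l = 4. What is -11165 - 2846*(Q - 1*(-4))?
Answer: -129821/5 ≈ -25964.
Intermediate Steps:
l = 1 (l = (1/4)*4 = 1)
k(A, B) = -5/3 + A/3 (k(A, B) = -2 + (A + 1)/3 = -2 + (1 + A)/3 = -2 + (1/3 + A/3) = -5/3 + A/3)
Q = 6/5 (Q = ((-5/3 + (1/3)*5) + 6)/(2 + 3) = ((-5/3 + 5/3) + 6)/5 = (0 + 6)*(1/5) = 6*(1/5) = 6/5 ≈ 1.2000)
-11165 - 2846*(Q - 1*(-4)) = -11165 - 2846*(6/5 - 1*(-4)) = -11165 - 2846*(6/5 + 4) = -11165 - 2846*26/5 = -11165 - 1*73996/5 = -11165 - 73996/5 = -129821/5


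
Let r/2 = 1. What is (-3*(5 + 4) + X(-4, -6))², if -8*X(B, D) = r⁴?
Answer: 841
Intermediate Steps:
r = 2 (r = 2*1 = 2)
X(B, D) = -2 (X(B, D) = -⅛*2⁴ = -⅛*16 = -2)
(-3*(5 + 4) + X(-4, -6))² = (-3*(5 + 4) - 2)² = (-3*9 - 2)² = (-27 - 2)² = (-29)² = 841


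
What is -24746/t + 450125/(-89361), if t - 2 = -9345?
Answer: -1994190569/834899823 ≈ -2.3885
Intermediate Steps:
t = -9343 (t = 2 - 9345 = -9343)
-24746/t + 450125/(-89361) = -24746/(-9343) + 450125/(-89361) = -24746*(-1/9343) + 450125*(-1/89361) = 24746/9343 - 450125/89361 = -1994190569/834899823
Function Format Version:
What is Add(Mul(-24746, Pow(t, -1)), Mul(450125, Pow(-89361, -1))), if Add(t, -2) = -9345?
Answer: Rational(-1994190569, 834899823) ≈ -2.3885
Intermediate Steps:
t = -9343 (t = Add(2, -9345) = -9343)
Add(Mul(-24746, Pow(t, -1)), Mul(450125, Pow(-89361, -1))) = Add(Mul(-24746, Pow(-9343, -1)), Mul(450125, Pow(-89361, -1))) = Add(Mul(-24746, Rational(-1, 9343)), Mul(450125, Rational(-1, 89361))) = Add(Rational(24746, 9343), Rational(-450125, 89361)) = Rational(-1994190569, 834899823)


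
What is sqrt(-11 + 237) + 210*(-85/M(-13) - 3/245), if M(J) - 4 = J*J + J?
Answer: -12783/112 + sqrt(226) ≈ -99.101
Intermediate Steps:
M(J) = 4 + J + J**2 (M(J) = 4 + (J*J + J) = 4 + (J**2 + J) = 4 + (J + J**2) = 4 + J + J**2)
sqrt(-11 + 237) + 210*(-85/M(-13) - 3/245) = sqrt(-11 + 237) + 210*(-85/(4 - 13 + (-13)**2) - 3/245) = sqrt(226) + 210*(-85/(4 - 13 + 169) - 3*1/245) = sqrt(226) + 210*(-85/160 - 3/245) = sqrt(226) + 210*(-85*1/160 - 3/245) = sqrt(226) + 210*(-17/32 - 3/245) = sqrt(226) + 210*(-4261/7840) = sqrt(226) - 12783/112 = -12783/112 + sqrt(226)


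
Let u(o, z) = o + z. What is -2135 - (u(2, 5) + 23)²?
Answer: -3035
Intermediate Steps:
-2135 - (u(2, 5) + 23)² = -2135 - ((2 + 5) + 23)² = -2135 - (7 + 23)² = -2135 - 1*30² = -2135 - 1*900 = -2135 - 900 = -3035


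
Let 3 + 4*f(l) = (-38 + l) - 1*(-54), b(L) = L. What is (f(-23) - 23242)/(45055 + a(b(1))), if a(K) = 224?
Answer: -46489/90558 ≈ -0.51336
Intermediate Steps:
f(l) = 13/4 + l/4 (f(l) = -3/4 + ((-38 + l) - 1*(-54))/4 = -3/4 + ((-38 + l) + 54)/4 = -3/4 + (16 + l)/4 = -3/4 + (4 + l/4) = 13/4 + l/4)
(f(-23) - 23242)/(45055 + a(b(1))) = ((13/4 + (1/4)*(-23)) - 23242)/(45055 + 224) = ((13/4 - 23/4) - 23242)/45279 = (-5/2 - 23242)*(1/45279) = -46489/2*1/45279 = -46489/90558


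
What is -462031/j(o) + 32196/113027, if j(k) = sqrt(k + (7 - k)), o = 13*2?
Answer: 32196/113027 - 462031*sqrt(7)/7 ≈ -1.7463e+5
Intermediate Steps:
o = 26
j(k) = sqrt(7)
-462031/j(o) + 32196/113027 = -462031*sqrt(7)/7 + 32196/113027 = 32196/113027 - 462031*sqrt(7)/7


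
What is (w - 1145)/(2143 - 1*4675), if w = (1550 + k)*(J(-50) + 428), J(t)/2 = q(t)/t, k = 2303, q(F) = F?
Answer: -1655645/2532 ≈ -653.89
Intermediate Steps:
J(t) = 2 (J(t) = 2*(t/t) = 2*1 = 2)
w = 1656790 (w = (1550 + 2303)*(2 + 428) = 3853*430 = 1656790)
(w - 1145)/(2143 - 1*4675) = (1656790 - 1145)/(2143 - 1*4675) = 1655645/(2143 - 4675) = 1655645/(-2532) = 1655645*(-1/2532) = -1655645/2532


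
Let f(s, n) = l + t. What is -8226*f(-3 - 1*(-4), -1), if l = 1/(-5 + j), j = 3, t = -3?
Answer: 28791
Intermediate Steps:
l = -½ (l = 1/(-5 + 3) = 1/(-2) = -½ ≈ -0.50000)
f(s, n) = -7/2 (f(s, n) = -½ - 3 = -7/2)
-8226*f(-3 - 1*(-4), -1) = -8226*(-7/2) = 28791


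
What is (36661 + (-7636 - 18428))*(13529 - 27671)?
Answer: -149862774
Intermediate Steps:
(36661 + (-7636 - 18428))*(13529 - 27671) = (36661 - 26064)*(-14142) = 10597*(-14142) = -149862774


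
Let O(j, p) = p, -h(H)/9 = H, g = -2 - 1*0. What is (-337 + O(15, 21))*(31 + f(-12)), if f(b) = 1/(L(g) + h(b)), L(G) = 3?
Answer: -1087672/111 ≈ -9798.8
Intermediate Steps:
g = -2 (g = -2 + 0 = -2)
h(H) = -9*H
f(b) = 1/(3 - 9*b)
(-337 + O(15, 21))*(31 + f(-12)) = (-337 + 21)*(31 - 1/(-3 + 9*(-12))) = -316*(31 - 1/(-3 - 108)) = -316*(31 - 1/(-111)) = -316*(31 - 1*(-1/111)) = -316*(31 + 1/111) = -316*3442/111 = -1087672/111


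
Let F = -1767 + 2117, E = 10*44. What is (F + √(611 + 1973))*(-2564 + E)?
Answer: -743400 - 4248*√646 ≈ -8.5137e+5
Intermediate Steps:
E = 440
F = 350
(F + √(611 + 1973))*(-2564 + E) = (350 + √(611 + 1973))*(-2564 + 440) = (350 + √2584)*(-2124) = (350 + 2*√646)*(-2124) = -743400 - 4248*√646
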